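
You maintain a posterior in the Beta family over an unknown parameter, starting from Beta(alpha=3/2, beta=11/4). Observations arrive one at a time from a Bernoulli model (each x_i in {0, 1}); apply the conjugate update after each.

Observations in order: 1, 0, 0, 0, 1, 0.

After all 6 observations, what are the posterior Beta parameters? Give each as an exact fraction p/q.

obs 1: x=1 → posterior Beta(5/2, 11/4)
obs 2: x=0 → posterior Beta(5/2, 15/4)
obs 3: x=0 → posterior Beta(5/2, 19/4)
obs 4: x=0 → posterior Beta(5/2, 23/4)
obs 5: x=1 → posterior Beta(7/2, 23/4)
obs 6: x=0 → posterior Beta(7/2, 27/4)

alpha=7/2, beta=27/4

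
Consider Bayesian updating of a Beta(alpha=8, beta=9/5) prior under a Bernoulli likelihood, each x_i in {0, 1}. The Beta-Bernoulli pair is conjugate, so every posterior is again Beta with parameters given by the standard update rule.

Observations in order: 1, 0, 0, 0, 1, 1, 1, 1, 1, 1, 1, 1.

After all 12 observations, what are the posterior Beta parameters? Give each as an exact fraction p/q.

obs 1: x=1 → posterior Beta(9, 9/5)
obs 2: x=0 → posterior Beta(9, 14/5)
obs 3: x=0 → posterior Beta(9, 19/5)
obs 4: x=0 → posterior Beta(9, 24/5)
obs 5: x=1 → posterior Beta(10, 24/5)
obs 6: x=1 → posterior Beta(11, 24/5)
obs 7: x=1 → posterior Beta(12, 24/5)
obs 8: x=1 → posterior Beta(13, 24/5)
obs 9: x=1 → posterior Beta(14, 24/5)
obs 10: x=1 → posterior Beta(15, 24/5)
obs 11: x=1 → posterior Beta(16, 24/5)
obs 12: x=1 → posterior Beta(17, 24/5)

alpha=17, beta=24/5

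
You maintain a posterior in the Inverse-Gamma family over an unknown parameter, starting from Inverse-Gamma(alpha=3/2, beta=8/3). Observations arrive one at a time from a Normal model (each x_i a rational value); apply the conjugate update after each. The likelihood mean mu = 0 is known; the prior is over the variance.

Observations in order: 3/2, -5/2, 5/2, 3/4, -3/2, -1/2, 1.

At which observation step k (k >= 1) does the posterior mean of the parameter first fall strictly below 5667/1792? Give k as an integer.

k = 7

obs 1: x=3/2 → posterior Inverse-Gamma(2, 91/24)
obs 2: x=-5/2 → posterior Inverse-Gamma(5/2, 83/12)
obs 3: x=5/2 → posterior Inverse-Gamma(3, 241/24)
obs 4: x=3/4 → posterior Inverse-Gamma(7/2, 991/96)
obs 5: x=-3/2 → posterior Inverse-Gamma(4, 1099/96)
obs 6: x=-1/2 → posterior Inverse-Gamma(9/2, 1111/96)
obs 7: x=1 → posterior Inverse-Gamma(5, 1159/96)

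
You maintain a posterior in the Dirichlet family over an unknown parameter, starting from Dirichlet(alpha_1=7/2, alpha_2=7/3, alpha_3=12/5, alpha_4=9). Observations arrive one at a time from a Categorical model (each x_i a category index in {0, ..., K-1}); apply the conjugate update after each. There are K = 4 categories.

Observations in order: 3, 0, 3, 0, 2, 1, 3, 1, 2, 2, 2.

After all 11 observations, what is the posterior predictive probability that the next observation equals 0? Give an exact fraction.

15/77

obs 1: x=3 → posterior Dirichlet(7/2, 7/3, 12/5, 10)
obs 2: x=0 → posterior Dirichlet(9/2, 7/3, 12/5, 10)
obs 3: x=3 → posterior Dirichlet(9/2, 7/3, 12/5, 11)
obs 4: x=0 → posterior Dirichlet(11/2, 7/3, 12/5, 11)
obs 5: x=2 → posterior Dirichlet(11/2, 7/3, 17/5, 11)
obs 6: x=1 → posterior Dirichlet(11/2, 10/3, 17/5, 11)
obs 7: x=3 → posterior Dirichlet(11/2, 10/3, 17/5, 12)
obs 8: x=1 → posterior Dirichlet(11/2, 13/3, 17/5, 12)
obs 9: x=2 → posterior Dirichlet(11/2, 13/3, 22/5, 12)
obs 10: x=2 → posterior Dirichlet(11/2, 13/3, 27/5, 12)
obs 11: x=2 → posterior Dirichlet(11/2, 13/3, 32/5, 12)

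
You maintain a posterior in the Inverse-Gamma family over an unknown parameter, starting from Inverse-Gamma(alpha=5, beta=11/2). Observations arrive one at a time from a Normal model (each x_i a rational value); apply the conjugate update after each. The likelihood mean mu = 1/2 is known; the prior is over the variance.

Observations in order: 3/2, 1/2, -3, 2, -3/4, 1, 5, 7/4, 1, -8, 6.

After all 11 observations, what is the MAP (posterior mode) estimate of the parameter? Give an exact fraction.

1223/184

obs 1: x=3/2 → posterior Inverse-Gamma(11/2, 6)
obs 2: x=1/2 → posterior Inverse-Gamma(6, 6)
obs 3: x=-3 → posterior Inverse-Gamma(13/2, 97/8)
obs 4: x=2 → posterior Inverse-Gamma(7, 53/4)
obs 5: x=-3/4 → posterior Inverse-Gamma(15/2, 449/32)
obs 6: x=1 → posterior Inverse-Gamma(8, 453/32)
obs 7: x=5 → posterior Inverse-Gamma(17/2, 777/32)
obs 8: x=7/4 → posterior Inverse-Gamma(9, 401/16)
obs 9: x=1 → posterior Inverse-Gamma(19/2, 403/16)
obs 10: x=-8 → posterior Inverse-Gamma(10, 981/16)
obs 11: x=6 → posterior Inverse-Gamma(21/2, 1223/16)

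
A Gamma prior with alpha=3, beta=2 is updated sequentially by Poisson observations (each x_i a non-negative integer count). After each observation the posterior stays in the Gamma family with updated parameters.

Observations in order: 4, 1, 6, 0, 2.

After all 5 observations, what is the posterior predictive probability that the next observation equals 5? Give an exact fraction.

obs 1: x=4 → posterior Gamma(7, 3)
obs 2: x=1 → posterior Gamma(8, 4)
obs 3: x=6 → posterior Gamma(14, 5)
obs 4: x=0 → posterior Gamma(14, 6)
obs 5: x=2 → posterior Gamma(16, 7)

32202709721943369/576460752303423488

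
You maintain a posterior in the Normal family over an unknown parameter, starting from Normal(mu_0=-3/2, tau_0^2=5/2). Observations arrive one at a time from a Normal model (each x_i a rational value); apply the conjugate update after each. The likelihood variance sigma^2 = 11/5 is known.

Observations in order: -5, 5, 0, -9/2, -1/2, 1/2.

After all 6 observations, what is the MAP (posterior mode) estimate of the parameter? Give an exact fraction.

-291/344

obs 1: x=-5 → posterior Normal(-158/47, 55/47)
obs 2: x=5 → posterior Normal(-11/24, 55/72)
obs 3: x=0 → posterior Normal(-33/97, 55/97)
obs 4: x=-9/2 → posterior Normal(-291/244, 55/122)
obs 5: x=-1/2 → posterior Normal(-158/147, 55/147)
obs 6: x=1/2 → posterior Normal(-291/344, 55/172)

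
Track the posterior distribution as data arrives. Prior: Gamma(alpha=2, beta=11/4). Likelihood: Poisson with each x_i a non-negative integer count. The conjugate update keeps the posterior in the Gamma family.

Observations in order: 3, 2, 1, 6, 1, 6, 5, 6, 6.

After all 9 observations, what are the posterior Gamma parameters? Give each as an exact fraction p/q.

alpha=38, beta=47/4

obs 1: x=3 → posterior Gamma(5, 15/4)
obs 2: x=2 → posterior Gamma(7, 19/4)
obs 3: x=1 → posterior Gamma(8, 23/4)
obs 4: x=6 → posterior Gamma(14, 27/4)
obs 5: x=1 → posterior Gamma(15, 31/4)
obs 6: x=6 → posterior Gamma(21, 35/4)
obs 7: x=5 → posterior Gamma(26, 39/4)
obs 8: x=6 → posterior Gamma(32, 43/4)
obs 9: x=6 → posterior Gamma(38, 47/4)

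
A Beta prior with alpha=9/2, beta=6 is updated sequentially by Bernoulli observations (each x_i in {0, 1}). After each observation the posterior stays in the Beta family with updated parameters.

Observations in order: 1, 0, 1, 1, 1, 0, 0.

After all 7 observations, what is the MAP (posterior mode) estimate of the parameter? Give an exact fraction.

15/31

obs 1: x=1 → posterior Beta(11/2, 6)
obs 2: x=0 → posterior Beta(11/2, 7)
obs 3: x=1 → posterior Beta(13/2, 7)
obs 4: x=1 → posterior Beta(15/2, 7)
obs 5: x=1 → posterior Beta(17/2, 7)
obs 6: x=0 → posterior Beta(17/2, 8)
obs 7: x=0 → posterior Beta(17/2, 9)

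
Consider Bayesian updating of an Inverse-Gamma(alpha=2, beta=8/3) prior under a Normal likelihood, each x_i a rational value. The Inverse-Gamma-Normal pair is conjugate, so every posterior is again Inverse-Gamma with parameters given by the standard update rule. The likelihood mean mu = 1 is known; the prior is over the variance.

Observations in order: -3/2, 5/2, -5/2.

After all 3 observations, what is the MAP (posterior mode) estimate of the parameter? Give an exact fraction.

313/108

obs 1: x=-3/2 → posterior Inverse-Gamma(5/2, 139/24)
obs 2: x=5/2 → posterior Inverse-Gamma(3, 83/12)
obs 3: x=-5/2 → posterior Inverse-Gamma(7/2, 313/24)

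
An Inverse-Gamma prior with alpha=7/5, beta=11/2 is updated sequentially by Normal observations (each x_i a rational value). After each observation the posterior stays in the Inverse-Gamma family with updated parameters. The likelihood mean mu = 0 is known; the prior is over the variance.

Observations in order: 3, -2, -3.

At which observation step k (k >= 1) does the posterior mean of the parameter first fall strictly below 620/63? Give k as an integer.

k = 2

obs 1: x=3 → posterior Inverse-Gamma(19/10, 10)
obs 2: x=-2 → posterior Inverse-Gamma(12/5, 12)
obs 3: x=-3 → posterior Inverse-Gamma(29/10, 33/2)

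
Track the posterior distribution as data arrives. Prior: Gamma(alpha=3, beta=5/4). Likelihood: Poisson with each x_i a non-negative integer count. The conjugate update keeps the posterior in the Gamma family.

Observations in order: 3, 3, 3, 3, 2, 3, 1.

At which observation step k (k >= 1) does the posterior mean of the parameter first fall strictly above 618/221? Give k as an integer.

k = 3

obs 1: x=3 → posterior Gamma(6, 9/4)
obs 2: x=3 → posterior Gamma(9, 13/4)
obs 3: x=3 → posterior Gamma(12, 17/4)
obs 4: x=3 → posterior Gamma(15, 21/4)
obs 5: x=2 → posterior Gamma(17, 25/4)
obs 6: x=3 → posterior Gamma(20, 29/4)
obs 7: x=1 → posterior Gamma(21, 33/4)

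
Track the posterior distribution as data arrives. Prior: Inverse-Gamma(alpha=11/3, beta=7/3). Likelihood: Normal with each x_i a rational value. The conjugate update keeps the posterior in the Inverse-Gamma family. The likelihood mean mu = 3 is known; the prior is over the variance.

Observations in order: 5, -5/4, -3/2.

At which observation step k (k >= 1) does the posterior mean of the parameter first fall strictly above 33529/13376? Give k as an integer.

k = 2

obs 1: x=5 → posterior Inverse-Gamma(25/6, 13/3)
obs 2: x=-5/4 → posterior Inverse-Gamma(14/3, 1283/96)
obs 3: x=-3/2 → posterior Inverse-Gamma(31/6, 2255/96)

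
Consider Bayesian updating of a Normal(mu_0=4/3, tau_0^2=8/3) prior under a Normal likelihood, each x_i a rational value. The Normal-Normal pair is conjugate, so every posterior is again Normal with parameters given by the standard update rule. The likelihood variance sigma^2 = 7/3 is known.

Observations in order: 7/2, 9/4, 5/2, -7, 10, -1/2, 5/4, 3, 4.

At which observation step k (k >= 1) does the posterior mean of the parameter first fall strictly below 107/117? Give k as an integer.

obs 1: x=7/2 → posterior Normal(112/45, 56/45)
obs 2: x=9/4 → posterior Normal(166/69, 56/69)
obs 3: x=5/2 → posterior Normal(226/93, 56/93)
obs 4: x=-7 → posterior Normal(58/117, 56/117)
obs 5: x=10 → posterior Normal(298/141, 56/141)
obs 6: x=-1/2 → posterior Normal(26/15, 56/165)
obs 7: x=5/4 → posterior Normal(316/189, 8/27)
obs 8: x=3 → posterior Normal(388/213, 56/213)
obs 9: x=4 → posterior Normal(484/237, 56/237)

k = 4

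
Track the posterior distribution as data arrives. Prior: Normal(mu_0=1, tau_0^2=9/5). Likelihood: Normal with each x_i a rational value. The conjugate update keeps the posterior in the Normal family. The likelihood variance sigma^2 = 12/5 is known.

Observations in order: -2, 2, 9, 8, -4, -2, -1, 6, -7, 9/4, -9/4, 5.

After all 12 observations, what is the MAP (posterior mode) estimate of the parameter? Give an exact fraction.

obs 1: x=-2 → posterior Normal(-2/7, 36/35)
obs 2: x=2 → posterior Normal(2/5, 18/25)
obs 3: x=9 → posterior Normal(31/13, 36/65)
obs 4: x=8 → posterior Normal(55/16, 9/20)
obs 5: x=-4 → posterior Normal(43/19, 36/95)
obs 6: x=-2 → posterior Normal(37/22, 18/55)
obs 7: x=-1 → posterior Normal(34/25, 36/125)
obs 8: x=6 → posterior Normal(13/7, 9/35)
obs 9: x=-7 → posterior Normal(1, 36/155)
obs 10: x=9/4 → posterior Normal(151/136, 18/85)
obs 11: x=-9/4 → posterior Normal(31/37, 36/185)
obs 12: x=5 → posterior Normal(23/20, 9/50)

23/20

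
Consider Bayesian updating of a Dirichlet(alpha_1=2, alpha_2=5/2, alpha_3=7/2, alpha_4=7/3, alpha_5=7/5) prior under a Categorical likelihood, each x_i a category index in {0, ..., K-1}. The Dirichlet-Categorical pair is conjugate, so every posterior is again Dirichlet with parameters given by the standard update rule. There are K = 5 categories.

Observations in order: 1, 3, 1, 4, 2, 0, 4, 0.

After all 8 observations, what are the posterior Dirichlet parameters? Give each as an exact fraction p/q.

alpha_1=4, alpha_2=9/2, alpha_3=9/2, alpha_4=10/3, alpha_5=17/5

obs 1: x=1 → posterior Dirichlet(2, 7/2, 7/2, 7/3, 7/5)
obs 2: x=3 → posterior Dirichlet(2, 7/2, 7/2, 10/3, 7/5)
obs 3: x=1 → posterior Dirichlet(2, 9/2, 7/2, 10/3, 7/5)
obs 4: x=4 → posterior Dirichlet(2, 9/2, 7/2, 10/3, 12/5)
obs 5: x=2 → posterior Dirichlet(2, 9/2, 9/2, 10/3, 12/5)
obs 6: x=0 → posterior Dirichlet(3, 9/2, 9/2, 10/3, 12/5)
obs 7: x=4 → posterior Dirichlet(3, 9/2, 9/2, 10/3, 17/5)
obs 8: x=0 → posterior Dirichlet(4, 9/2, 9/2, 10/3, 17/5)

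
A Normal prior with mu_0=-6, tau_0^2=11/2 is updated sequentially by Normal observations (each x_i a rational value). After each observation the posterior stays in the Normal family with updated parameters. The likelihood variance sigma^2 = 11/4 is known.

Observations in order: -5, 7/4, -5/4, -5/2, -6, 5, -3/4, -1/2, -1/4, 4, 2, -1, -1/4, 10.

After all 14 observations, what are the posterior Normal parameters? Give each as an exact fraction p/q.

mu_0=9/58, tau_0^2=11/58

obs 1: x=-5 → posterior Normal(-16/3, 11/6)
obs 2: x=7/4 → posterior Normal(-5/2, 11/10)
obs 3: x=-5/4 → posterior Normal(-15/7, 11/14)
obs 4: x=-5/2 → posterior Normal(-20/9, 11/18)
obs 5: x=-6 → posterior Normal(-32/11, 1/2)
obs 6: x=5 → posterior Normal(-22/13, 11/26)
obs 7: x=-3/4 → posterior Normal(-47/30, 11/30)
obs 8: x=-1/2 → posterior Normal(-49/34, 11/34)
obs 9: x=-1/4 → posterior Normal(-25/19, 11/38)
obs 10: x=4 → posterior Normal(-17/21, 11/42)
obs 11: x=2 → posterior Normal(-13/23, 11/46)
obs 12: x=-1 → posterior Normal(-3/5, 11/50)
obs 13: x=-1/4 → posterior Normal(-31/54, 11/54)
obs 14: x=10 → posterior Normal(9/58, 11/58)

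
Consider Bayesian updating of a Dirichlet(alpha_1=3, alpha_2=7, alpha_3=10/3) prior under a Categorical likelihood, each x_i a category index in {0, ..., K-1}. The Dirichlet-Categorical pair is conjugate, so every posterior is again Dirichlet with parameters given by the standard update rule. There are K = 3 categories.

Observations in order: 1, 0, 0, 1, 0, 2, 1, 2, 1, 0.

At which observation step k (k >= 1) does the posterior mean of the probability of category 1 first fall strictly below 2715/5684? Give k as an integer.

k = 6

obs 1: x=1 → posterior Dirichlet(3, 8, 10/3)
obs 2: x=0 → posterior Dirichlet(4, 8, 10/3)
obs 3: x=0 → posterior Dirichlet(5, 8, 10/3)
obs 4: x=1 → posterior Dirichlet(5, 9, 10/3)
obs 5: x=0 → posterior Dirichlet(6, 9, 10/3)
obs 6: x=2 → posterior Dirichlet(6, 9, 13/3)
obs 7: x=1 → posterior Dirichlet(6, 10, 13/3)
obs 8: x=2 → posterior Dirichlet(6, 10, 16/3)
obs 9: x=1 → posterior Dirichlet(6, 11, 16/3)
obs 10: x=0 → posterior Dirichlet(7, 11, 16/3)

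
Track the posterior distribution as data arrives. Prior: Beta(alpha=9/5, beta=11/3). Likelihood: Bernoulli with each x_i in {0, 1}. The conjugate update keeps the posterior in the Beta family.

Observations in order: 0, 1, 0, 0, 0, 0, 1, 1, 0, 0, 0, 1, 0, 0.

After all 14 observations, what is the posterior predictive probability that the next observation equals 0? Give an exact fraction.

205/292

obs 1: x=0 → posterior Beta(9/5, 14/3)
obs 2: x=1 → posterior Beta(14/5, 14/3)
obs 3: x=0 → posterior Beta(14/5, 17/3)
obs 4: x=0 → posterior Beta(14/5, 20/3)
obs 5: x=0 → posterior Beta(14/5, 23/3)
obs 6: x=0 → posterior Beta(14/5, 26/3)
obs 7: x=1 → posterior Beta(19/5, 26/3)
obs 8: x=1 → posterior Beta(24/5, 26/3)
obs 9: x=0 → posterior Beta(24/5, 29/3)
obs 10: x=0 → posterior Beta(24/5, 32/3)
obs 11: x=0 → posterior Beta(24/5, 35/3)
obs 12: x=1 → posterior Beta(29/5, 35/3)
obs 13: x=0 → posterior Beta(29/5, 38/3)
obs 14: x=0 → posterior Beta(29/5, 41/3)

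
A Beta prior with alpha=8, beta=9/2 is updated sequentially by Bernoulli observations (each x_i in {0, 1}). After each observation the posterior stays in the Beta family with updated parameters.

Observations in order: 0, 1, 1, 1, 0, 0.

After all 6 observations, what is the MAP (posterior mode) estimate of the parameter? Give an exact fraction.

obs 1: x=0 → posterior Beta(8, 11/2)
obs 2: x=1 → posterior Beta(9, 11/2)
obs 3: x=1 → posterior Beta(10, 11/2)
obs 4: x=1 → posterior Beta(11, 11/2)
obs 5: x=0 → posterior Beta(11, 13/2)
obs 6: x=0 → posterior Beta(11, 15/2)

20/33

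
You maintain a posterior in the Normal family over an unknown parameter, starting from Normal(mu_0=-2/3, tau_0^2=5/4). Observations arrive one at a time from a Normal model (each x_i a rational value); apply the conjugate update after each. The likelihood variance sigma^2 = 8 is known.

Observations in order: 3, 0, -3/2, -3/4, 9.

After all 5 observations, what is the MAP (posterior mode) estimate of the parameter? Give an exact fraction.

329/684

obs 1: x=3 → posterior Normal(-19/111, 40/37)
obs 2: x=0 → posterior Normal(-19/126, 20/21)
obs 3: x=-3/2 → posterior Normal(-83/282, 40/47)
obs 4: x=-3/4 → posterior Normal(-211/624, 10/13)
obs 5: x=9 → posterior Normal(329/684, 40/57)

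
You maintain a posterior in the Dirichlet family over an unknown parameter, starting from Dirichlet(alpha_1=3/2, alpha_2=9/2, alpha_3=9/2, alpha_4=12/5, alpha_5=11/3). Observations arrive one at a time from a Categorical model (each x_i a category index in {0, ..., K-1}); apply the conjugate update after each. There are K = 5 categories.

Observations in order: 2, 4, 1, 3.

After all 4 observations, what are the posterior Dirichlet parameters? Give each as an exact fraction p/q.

alpha_1=3/2, alpha_2=11/2, alpha_3=11/2, alpha_4=17/5, alpha_5=14/3

obs 1: x=2 → posterior Dirichlet(3/2, 9/2, 11/2, 12/5, 11/3)
obs 2: x=4 → posterior Dirichlet(3/2, 9/2, 11/2, 12/5, 14/3)
obs 3: x=1 → posterior Dirichlet(3/2, 11/2, 11/2, 12/5, 14/3)
obs 4: x=3 → posterior Dirichlet(3/2, 11/2, 11/2, 17/5, 14/3)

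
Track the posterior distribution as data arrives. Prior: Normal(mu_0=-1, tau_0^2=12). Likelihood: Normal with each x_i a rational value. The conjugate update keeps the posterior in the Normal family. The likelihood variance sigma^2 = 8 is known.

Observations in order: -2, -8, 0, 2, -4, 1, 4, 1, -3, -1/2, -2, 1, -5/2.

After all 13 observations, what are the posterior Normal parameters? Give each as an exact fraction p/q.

obs 1: x=-2 → posterior Normal(-8/5, 24/5)
obs 2: x=-8 → posterior Normal(-4, 3)
obs 3: x=0 → posterior Normal(-32/11, 24/11)
obs 4: x=2 → posterior Normal(-13/7, 12/7)
obs 5: x=-4 → posterior Normal(-38/17, 24/17)
obs 6: x=1 → posterior Normal(-7/4, 6/5)
obs 7: x=4 → posterior Normal(-1, 24/23)
obs 8: x=1 → posterior Normal(-10/13, 12/13)
obs 9: x=-3 → posterior Normal(-1, 24/29)
obs 10: x=-1/2 → posterior Normal(-61/64, 3/4)
obs 11: x=-2 → posterior Normal(-73/70, 24/35)
obs 12: x=1 → posterior Normal(-67/76, 12/19)
obs 13: x=-5/2 → posterior Normal(-1, 24/41)

mu_0=-1, tau_0^2=24/41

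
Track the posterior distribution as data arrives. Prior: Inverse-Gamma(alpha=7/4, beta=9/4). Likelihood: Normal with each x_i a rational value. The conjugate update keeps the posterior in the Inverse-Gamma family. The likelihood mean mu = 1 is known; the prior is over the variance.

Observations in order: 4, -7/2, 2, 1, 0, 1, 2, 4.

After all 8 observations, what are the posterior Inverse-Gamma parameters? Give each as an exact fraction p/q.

obs 1: x=4 → posterior Inverse-Gamma(9/4, 27/4)
obs 2: x=-7/2 → posterior Inverse-Gamma(11/4, 135/8)
obs 3: x=2 → posterior Inverse-Gamma(13/4, 139/8)
obs 4: x=1 → posterior Inverse-Gamma(15/4, 139/8)
obs 5: x=0 → posterior Inverse-Gamma(17/4, 143/8)
obs 6: x=1 → posterior Inverse-Gamma(19/4, 143/8)
obs 7: x=2 → posterior Inverse-Gamma(21/4, 147/8)
obs 8: x=4 → posterior Inverse-Gamma(23/4, 183/8)

alpha=23/4, beta=183/8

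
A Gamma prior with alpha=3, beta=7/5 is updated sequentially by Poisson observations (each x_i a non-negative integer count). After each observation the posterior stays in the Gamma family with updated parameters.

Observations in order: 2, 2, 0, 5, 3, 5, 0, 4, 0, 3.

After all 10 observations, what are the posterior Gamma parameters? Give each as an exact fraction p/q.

obs 1: x=2 → posterior Gamma(5, 12/5)
obs 2: x=2 → posterior Gamma(7, 17/5)
obs 3: x=0 → posterior Gamma(7, 22/5)
obs 4: x=5 → posterior Gamma(12, 27/5)
obs 5: x=3 → posterior Gamma(15, 32/5)
obs 6: x=5 → posterior Gamma(20, 37/5)
obs 7: x=0 → posterior Gamma(20, 42/5)
obs 8: x=4 → posterior Gamma(24, 47/5)
obs 9: x=0 → posterior Gamma(24, 52/5)
obs 10: x=3 → posterior Gamma(27, 57/5)

alpha=27, beta=57/5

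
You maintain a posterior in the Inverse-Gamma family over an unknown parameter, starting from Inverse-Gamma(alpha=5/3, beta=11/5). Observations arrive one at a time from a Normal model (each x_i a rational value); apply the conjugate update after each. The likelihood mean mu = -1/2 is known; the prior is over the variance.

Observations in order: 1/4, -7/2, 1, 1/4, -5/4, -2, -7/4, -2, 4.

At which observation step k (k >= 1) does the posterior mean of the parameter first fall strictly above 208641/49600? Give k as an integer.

obs 1: x=1/4 → posterior Inverse-Gamma(13/6, 397/160)
obs 2: x=-7/2 → posterior Inverse-Gamma(8/3, 1117/160)
obs 3: x=1 → posterior Inverse-Gamma(19/6, 1297/160)
obs 4: x=1/4 → posterior Inverse-Gamma(11/3, 671/80)
obs 5: x=-5/4 → posterior Inverse-Gamma(25/6, 1387/160)
obs 6: x=-2 → posterior Inverse-Gamma(14/3, 1567/160)
obs 7: x=-7/4 → posterior Inverse-Gamma(31/6, 423/40)
obs 8: x=-2 → posterior Inverse-Gamma(17/3, 117/10)
obs 9: x=4 → posterior Inverse-Gamma(37/6, 873/40)

k = 9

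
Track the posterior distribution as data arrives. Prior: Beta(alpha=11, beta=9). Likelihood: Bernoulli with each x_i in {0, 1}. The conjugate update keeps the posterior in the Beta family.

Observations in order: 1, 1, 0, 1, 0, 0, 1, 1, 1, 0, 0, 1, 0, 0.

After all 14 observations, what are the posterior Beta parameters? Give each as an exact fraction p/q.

alpha=18, beta=16

obs 1: x=1 → posterior Beta(12, 9)
obs 2: x=1 → posterior Beta(13, 9)
obs 3: x=0 → posterior Beta(13, 10)
obs 4: x=1 → posterior Beta(14, 10)
obs 5: x=0 → posterior Beta(14, 11)
obs 6: x=0 → posterior Beta(14, 12)
obs 7: x=1 → posterior Beta(15, 12)
obs 8: x=1 → posterior Beta(16, 12)
obs 9: x=1 → posterior Beta(17, 12)
obs 10: x=0 → posterior Beta(17, 13)
obs 11: x=0 → posterior Beta(17, 14)
obs 12: x=1 → posterior Beta(18, 14)
obs 13: x=0 → posterior Beta(18, 15)
obs 14: x=0 → posterior Beta(18, 16)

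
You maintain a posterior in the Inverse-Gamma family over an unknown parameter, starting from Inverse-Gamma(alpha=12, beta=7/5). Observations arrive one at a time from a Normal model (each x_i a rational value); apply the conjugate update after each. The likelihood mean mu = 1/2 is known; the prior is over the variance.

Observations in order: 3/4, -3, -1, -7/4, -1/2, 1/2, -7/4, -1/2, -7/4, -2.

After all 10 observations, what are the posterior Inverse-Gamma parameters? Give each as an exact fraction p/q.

alpha=17, beta=102/5

obs 1: x=3/4 → posterior Inverse-Gamma(25/2, 229/160)
obs 2: x=-3 → posterior Inverse-Gamma(13, 1209/160)
obs 3: x=-1 → posterior Inverse-Gamma(27/2, 1389/160)
obs 4: x=-7/4 → posterior Inverse-Gamma(14, 897/80)
obs 5: x=-1/2 → posterior Inverse-Gamma(29/2, 937/80)
obs 6: x=1/2 → posterior Inverse-Gamma(15, 937/80)
obs 7: x=-7/4 → posterior Inverse-Gamma(31/2, 2279/160)
obs 8: x=-1/2 → posterior Inverse-Gamma(16, 2359/160)
obs 9: x=-7/4 → posterior Inverse-Gamma(33/2, 691/40)
obs 10: x=-2 → posterior Inverse-Gamma(17, 102/5)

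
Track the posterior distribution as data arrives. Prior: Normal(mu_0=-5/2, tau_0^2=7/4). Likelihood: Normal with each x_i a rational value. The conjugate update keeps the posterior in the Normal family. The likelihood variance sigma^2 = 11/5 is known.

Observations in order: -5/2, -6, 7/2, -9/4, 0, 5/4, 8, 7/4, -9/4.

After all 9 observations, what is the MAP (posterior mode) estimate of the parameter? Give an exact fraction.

-115/718

obs 1: x=-5/2 → posterior Normal(-5/2, 77/79)
obs 2: x=-6 → posterior Normal(-815/228, 77/114)
obs 3: x=7/2 → posterior Normal(-285/149, 77/149)
obs 4: x=-9/4 → posterior Normal(-1455/736, 77/184)
obs 5: x=0 → posterior Normal(-485/292, 77/219)
obs 6: x=5/4 → posterior Normal(-160/127, 77/254)
obs 7: x=8 → posterior Normal(-40/289, 77/289)
obs 8: x=7/4 → posterior Normal(85/1296, 77/324)
obs 9: x=-9/4 → posterior Normal(-115/718, 77/359)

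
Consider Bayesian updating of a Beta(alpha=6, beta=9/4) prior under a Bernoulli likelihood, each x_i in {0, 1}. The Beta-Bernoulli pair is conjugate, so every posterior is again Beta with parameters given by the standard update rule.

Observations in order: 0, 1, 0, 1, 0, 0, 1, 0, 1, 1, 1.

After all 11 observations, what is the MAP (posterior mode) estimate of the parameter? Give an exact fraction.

44/69

obs 1: x=0 → posterior Beta(6, 13/4)
obs 2: x=1 → posterior Beta(7, 13/4)
obs 3: x=0 → posterior Beta(7, 17/4)
obs 4: x=1 → posterior Beta(8, 17/4)
obs 5: x=0 → posterior Beta(8, 21/4)
obs 6: x=0 → posterior Beta(8, 25/4)
obs 7: x=1 → posterior Beta(9, 25/4)
obs 8: x=0 → posterior Beta(9, 29/4)
obs 9: x=1 → posterior Beta(10, 29/4)
obs 10: x=1 → posterior Beta(11, 29/4)
obs 11: x=1 → posterior Beta(12, 29/4)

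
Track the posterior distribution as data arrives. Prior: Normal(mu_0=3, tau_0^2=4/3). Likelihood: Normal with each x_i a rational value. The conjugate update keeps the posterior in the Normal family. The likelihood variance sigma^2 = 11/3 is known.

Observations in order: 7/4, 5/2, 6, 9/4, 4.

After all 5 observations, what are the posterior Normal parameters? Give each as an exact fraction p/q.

obs 1: x=7/4 → posterior Normal(8/3, 44/45)
obs 2: x=5/2 → posterior Normal(50/19, 44/57)
obs 3: x=6 → posterior Normal(74/23, 44/69)
obs 4: x=9/4 → posterior Normal(83/27, 44/81)
obs 5: x=4 → posterior Normal(99/31, 44/93)

mu_0=99/31, tau_0^2=44/93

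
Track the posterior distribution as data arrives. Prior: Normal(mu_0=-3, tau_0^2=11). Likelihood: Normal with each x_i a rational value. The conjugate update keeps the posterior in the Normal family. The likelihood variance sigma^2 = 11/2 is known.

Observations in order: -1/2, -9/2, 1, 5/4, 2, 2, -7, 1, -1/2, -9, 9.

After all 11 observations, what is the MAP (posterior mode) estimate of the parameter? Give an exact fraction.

-27/46

obs 1: x=-1/2 → posterior Normal(-4/3, 11/3)
obs 2: x=-9/2 → posterior Normal(-13/5, 11/5)
obs 3: x=1 → posterior Normal(-11/7, 11/7)
obs 4: x=5/4 → posterior Normal(-17/18, 11/9)
obs 5: x=2 → posterior Normal(-9/22, 1)
obs 6: x=2 → posterior Normal(-1/26, 11/13)
obs 7: x=-7 → posterior Normal(-29/30, 11/15)
obs 8: x=1 → posterior Normal(-25/34, 11/17)
obs 9: x=-1/2 → posterior Normal(-27/38, 11/19)
obs 10: x=-9 → posterior Normal(-3/2, 11/21)
obs 11: x=9 → posterior Normal(-27/46, 11/23)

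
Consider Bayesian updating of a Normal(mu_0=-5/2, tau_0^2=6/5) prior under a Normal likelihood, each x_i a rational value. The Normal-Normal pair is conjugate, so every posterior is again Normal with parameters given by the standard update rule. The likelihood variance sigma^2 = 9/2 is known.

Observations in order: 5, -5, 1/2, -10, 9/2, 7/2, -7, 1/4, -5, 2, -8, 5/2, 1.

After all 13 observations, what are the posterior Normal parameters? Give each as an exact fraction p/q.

obs 1: x=5 → posterior Normal(-35/38, 18/19)
obs 2: x=-5 → posterior Normal(-75/46, 18/23)
obs 3: x=1/2 → posterior Normal(-71/54, 2/3)
obs 4: x=-10 → posterior Normal(-151/62, 18/31)
obs 5: x=9/2 → posterior Normal(-23/14, 18/35)
obs 6: x=7/2 → posterior Normal(-29/26, 6/13)
obs 7: x=-7 → posterior Normal(-143/86, 18/43)
obs 8: x=1/4 → posterior Normal(-3/2, 18/47)
obs 9: x=-5 → posterior Normal(-181/102, 6/17)
obs 10: x=2 → posterior Normal(-3/2, 18/55)
obs 11: x=-8 → posterior Normal(-229/118, 18/59)
obs 12: x=5/2 → posterior Normal(-209/126, 2/7)
obs 13: x=1 → posterior Normal(-3/2, 18/67)

mu_0=-3/2, tau_0^2=18/67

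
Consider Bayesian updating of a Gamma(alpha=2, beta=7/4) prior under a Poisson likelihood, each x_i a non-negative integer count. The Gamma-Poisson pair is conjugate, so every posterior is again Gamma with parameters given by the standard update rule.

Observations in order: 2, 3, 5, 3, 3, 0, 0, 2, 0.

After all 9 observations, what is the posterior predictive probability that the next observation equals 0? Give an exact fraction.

467056167777397914441056671494001/2766668711962335809450748011342401

obs 1: x=2 → posterior Gamma(4, 11/4)
obs 2: x=3 → posterior Gamma(7, 15/4)
obs 3: x=5 → posterior Gamma(12, 19/4)
obs 4: x=3 → posterior Gamma(15, 23/4)
obs 5: x=3 → posterior Gamma(18, 27/4)
obs 6: x=0 → posterior Gamma(18, 31/4)
obs 7: x=0 → posterior Gamma(18, 35/4)
obs 8: x=2 → posterior Gamma(20, 39/4)
obs 9: x=0 → posterior Gamma(20, 43/4)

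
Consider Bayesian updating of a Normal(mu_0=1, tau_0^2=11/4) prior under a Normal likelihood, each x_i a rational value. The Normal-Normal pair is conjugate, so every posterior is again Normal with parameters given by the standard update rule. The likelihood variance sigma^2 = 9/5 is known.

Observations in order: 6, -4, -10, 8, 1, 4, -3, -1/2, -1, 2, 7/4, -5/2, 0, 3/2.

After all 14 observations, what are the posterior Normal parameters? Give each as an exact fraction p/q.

obs 1: x=6 → posterior Normal(366/91, 99/91)
obs 2: x=-4 → posterior Normal(1, 99/146)
obs 3: x=-10 → posterior Normal(-404/201, 33/67)
obs 4: x=8 → posterior Normal(9/64, 99/256)
obs 5: x=1 → posterior Normal(91/311, 99/311)
obs 6: x=4 → posterior Normal(311/366, 33/122)
obs 7: x=-3 → posterior Normal(146/421, 99/421)
obs 8: x=-1/2 → posterior Normal(237/952, 99/476)
obs 9: x=-1 → posterior Normal(127/1062, 11/59)
obs 10: x=2 → posterior Normal(347/1172, 99/586)
obs 11: x=7/4 → posterior Normal(1079/2564, 99/641)
obs 12: x=-5/2 → posterior Normal(529/2784, 33/232)
obs 13: x=0 → posterior Normal(529/3004, 99/751)
obs 14: x=3/2 → posterior Normal(859/3224, 99/806)

mu_0=859/3224, tau_0^2=99/806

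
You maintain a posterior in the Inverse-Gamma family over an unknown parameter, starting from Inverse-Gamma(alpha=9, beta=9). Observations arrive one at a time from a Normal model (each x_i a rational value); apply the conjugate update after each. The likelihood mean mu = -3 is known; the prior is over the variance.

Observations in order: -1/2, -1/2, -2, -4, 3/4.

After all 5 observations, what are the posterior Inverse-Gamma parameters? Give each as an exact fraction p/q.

obs 1: x=-1/2 → posterior Inverse-Gamma(19/2, 97/8)
obs 2: x=-1/2 → posterior Inverse-Gamma(10, 61/4)
obs 3: x=-2 → posterior Inverse-Gamma(21/2, 63/4)
obs 4: x=-4 → posterior Inverse-Gamma(11, 65/4)
obs 5: x=3/4 → posterior Inverse-Gamma(23/2, 745/32)

alpha=23/2, beta=745/32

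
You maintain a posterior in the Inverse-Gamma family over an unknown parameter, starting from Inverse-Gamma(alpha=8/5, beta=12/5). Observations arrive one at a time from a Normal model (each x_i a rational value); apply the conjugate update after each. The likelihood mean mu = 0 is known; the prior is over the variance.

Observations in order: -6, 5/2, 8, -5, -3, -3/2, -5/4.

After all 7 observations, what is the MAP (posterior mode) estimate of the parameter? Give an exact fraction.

obs 1: x=-6 → posterior Inverse-Gamma(21/10, 102/5)
obs 2: x=5/2 → posterior Inverse-Gamma(13/5, 941/40)
obs 3: x=8 → posterior Inverse-Gamma(31/10, 2221/40)
obs 4: x=-5 → posterior Inverse-Gamma(18/5, 2721/40)
obs 5: x=-3 → posterior Inverse-Gamma(41/10, 2901/40)
obs 6: x=-3/2 → posterior Inverse-Gamma(23/5, 1473/20)
obs 7: x=-5/4 → posterior Inverse-Gamma(51/10, 11909/160)

11909/976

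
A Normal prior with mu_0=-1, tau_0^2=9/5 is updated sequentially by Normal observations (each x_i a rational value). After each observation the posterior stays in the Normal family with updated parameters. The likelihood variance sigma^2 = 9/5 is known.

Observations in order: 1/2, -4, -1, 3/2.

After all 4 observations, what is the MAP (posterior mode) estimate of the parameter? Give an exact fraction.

-4/5

obs 1: x=1/2 → posterior Normal(-1/4, 9/10)
obs 2: x=-4 → posterior Normal(-3/2, 3/5)
obs 3: x=-1 → posterior Normal(-11/8, 9/20)
obs 4: x=3/2 → posterior Normal(-4/5, 9/25)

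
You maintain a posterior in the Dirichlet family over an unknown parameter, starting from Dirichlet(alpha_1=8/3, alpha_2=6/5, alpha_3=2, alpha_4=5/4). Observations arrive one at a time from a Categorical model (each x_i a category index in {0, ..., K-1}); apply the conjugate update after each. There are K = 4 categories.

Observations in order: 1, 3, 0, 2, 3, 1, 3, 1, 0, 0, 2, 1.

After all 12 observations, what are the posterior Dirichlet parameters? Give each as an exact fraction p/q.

alpha_1=17/3, alpha_2=26/5, alpha_3=4, alpha_4=17/4

obs 1: x=1 → posterior Dirichlet(8/3, 11/5, 2, 5/4)
obs 2: x=3 → posterior Dirichlet(8/3, 11/5, 2, 9/4)
obs 3: x=0 → posterior Dirichlet(11/3, 11/5, 2, 9/4)
obs 4: x=2 → posterior Dirichlet(11/3, 11/5, 3, 9/4)
obs 5: x=3 → posterior Dirichlet(11/3, 11/5, 3, 13/4)
obs 6: x=1 → posterior Dirichlet(11/3, 16/5, 3, 13/4)
obs 7: x=3 → posterior Dirichlet(11/3, 16/5, 3, 17/4)
obs 8: x=1 → posterior Dirichlet(11/3, 21/5, 3, 17/4)
obs 9: x=0 → posterior Dirichlet(14/3, 21/5, 3, 17/4)
obs 10: x=0 → posterior Dirichlet(17/3, 21/5, 3, 17/4)
obs 11: x=2 → posterior Dirichlet(17/3, 21/5, 4, 17/4)
obs 12: x=1 → posterior Dirichlet(17/3, 26/5, 4, 17/4)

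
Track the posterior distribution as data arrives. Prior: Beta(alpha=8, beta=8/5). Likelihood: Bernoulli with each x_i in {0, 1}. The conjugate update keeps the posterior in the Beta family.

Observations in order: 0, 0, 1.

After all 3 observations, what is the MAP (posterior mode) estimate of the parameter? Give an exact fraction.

obs 1: x=0 → posterior Beta(8, 13/5)
obs 2: x=0 → posterior Beta(8, 18/5)
obs 3: x=1 → posterior Beta(9, 18/5)

40/53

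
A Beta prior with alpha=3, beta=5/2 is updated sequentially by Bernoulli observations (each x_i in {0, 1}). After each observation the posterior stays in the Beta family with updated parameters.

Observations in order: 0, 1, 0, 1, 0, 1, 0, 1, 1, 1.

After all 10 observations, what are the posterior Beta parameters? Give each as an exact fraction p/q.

obs 1: x=0 → posterior Beta(3, 7/2)
obs 2: x=1 → posterior Beta(4, 7/2)
obs 3: x=0 → posterior Beta(4, 9/2)
obs 4: x=1 → posterior Beta(5, 9/2)
obs 5: x=0 → posterior Beta(5, 11/2)
obs 6: x=1 → posterior Beta(6, 11/2)
obs 7: x=0 → posterior Beta(6, 13/2)
obs 8: x=1 → posterior Beta(7, 13/2)
obs 9: x=1 → posterior Beta(8, 13/2)
obs 10: x=1 → posterior Beta(9, 13/2)

alpha=9, beta=13/2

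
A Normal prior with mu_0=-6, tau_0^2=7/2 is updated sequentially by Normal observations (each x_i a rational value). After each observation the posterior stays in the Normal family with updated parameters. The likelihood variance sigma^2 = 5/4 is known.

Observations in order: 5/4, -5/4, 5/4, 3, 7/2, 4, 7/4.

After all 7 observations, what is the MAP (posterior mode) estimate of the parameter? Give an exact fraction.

obs 1: x=5/4 → posterior Normal(-25/38, 35/38)
obs 2: x=-5/4 → posterior Normal(-10/11, 35/66)
obs 3: x=5/4 → posterior Normal(-25/94, 35/94)
obs 4: x=3 → posterior Normal(59/122, 35/122)
obs 5: x=7/2 → posterior Normal(157/150, 7/30)
obs 6: x=4 → posterior Normal(269/178, 35/178)
obs 7: x=7/4 → posterior Normal(159/103, 35/206)

159/103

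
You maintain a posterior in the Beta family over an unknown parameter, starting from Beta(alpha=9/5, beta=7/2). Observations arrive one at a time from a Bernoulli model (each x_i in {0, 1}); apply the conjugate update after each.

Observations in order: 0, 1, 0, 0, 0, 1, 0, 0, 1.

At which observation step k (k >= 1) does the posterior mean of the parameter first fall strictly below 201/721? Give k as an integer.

obs 1: x=0 → posterior Beta(9/5, 9/2)
obs 2: x=1 → posterior Beta(14/5, 9/2)
obs 3: x=0 → posterior Beta(14/5, 11/2)
obs 4: x=0 → posterior Beta(14/5, 13/2)
obs 5: x=0 → posterior Beta(14/5, 15/2)
obs 6: x=1 → posterior Beta(19/5, 15/2)
obs 7: x=0 → posterior Beta(19/5, 17/2)
obs 8: x=0 → posterior Beta(19/5, 19/2)
obs 9: x=1 → posterior Beta(24/5, 19/2)

k = 5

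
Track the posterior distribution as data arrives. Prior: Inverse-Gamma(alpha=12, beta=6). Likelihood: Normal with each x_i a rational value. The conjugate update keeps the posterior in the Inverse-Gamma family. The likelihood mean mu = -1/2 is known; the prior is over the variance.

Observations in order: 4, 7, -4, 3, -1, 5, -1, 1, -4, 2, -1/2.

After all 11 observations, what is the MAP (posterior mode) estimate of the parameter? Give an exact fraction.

obs 1: x=4 → posterior Inverse-Gamma(25/2, 129/8)
obs 2: x=7 → posterior Inverse-Gamma(13, 177/4)
obs 3: x=-4 → posterior Inverse-Gamma(27/2, 403/8)
obs 4: x=3 → posterior Inverse-Gamma(14, 113/2)
obs 5: x=-1 → posterior Inverse-Gamma(29/2, 453/8)
obs 6: x=5 → posterior Inverse-Gamma(15, 287/4)
obs 7: x=-1 → posterior Inverse-Gamma(31/2, 575/8)
obs 8: x=1 → posterior Inverse-Gamma(16, 73)
obs 9: x=-4 → posterior Inverse-Gamma(33/2, 633/8)
obs 10: x=2 → posterior Inverse-Gamma(17, 329/4)
obs 11: x=-1/2 → posterior Inverse-Gamma(35/2, 329/4)

329/74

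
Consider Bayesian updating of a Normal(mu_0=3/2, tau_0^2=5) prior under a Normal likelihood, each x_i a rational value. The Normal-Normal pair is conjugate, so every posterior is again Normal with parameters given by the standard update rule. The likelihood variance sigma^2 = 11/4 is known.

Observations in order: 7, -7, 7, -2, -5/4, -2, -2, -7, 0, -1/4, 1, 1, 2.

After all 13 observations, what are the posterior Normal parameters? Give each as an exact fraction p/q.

mu_0=-107/542, tau_0^2=55/271

obs 1: x=7 → posterior Normal(313/62, 55/31)
obs 2: x=-7 → posterior Normal(11/34, 55/51)
obs 3: x=7 → posterior Normal(313/142, 55/71)
obs 4: x=-2 → posterior Normal(233/182, 55/91)
obs 5: x=-5/4 → posterior Normal(61/74, 55/111)
obs 6: x=-2 → posterior Normal(103/262, 55/131)
obs 7: x=-2 → posterior Normal(23/302, 55/151)
obs 8: x=-7 → posterior Normal(-257/342, 55/171)
obs 9: x=0 → posterior Normal(-257/382, 55/191)
obs 10: x=-1/4 → posterior Normal(-267/422, 55/211)
obs 11: x=1 → posterior Normal(-227/462, 5/21)
obs 12: x=1 → posterior Normal(-187/502, 55/251)
obs 13: x=2 → posterior Normal(-107/542, 55/271)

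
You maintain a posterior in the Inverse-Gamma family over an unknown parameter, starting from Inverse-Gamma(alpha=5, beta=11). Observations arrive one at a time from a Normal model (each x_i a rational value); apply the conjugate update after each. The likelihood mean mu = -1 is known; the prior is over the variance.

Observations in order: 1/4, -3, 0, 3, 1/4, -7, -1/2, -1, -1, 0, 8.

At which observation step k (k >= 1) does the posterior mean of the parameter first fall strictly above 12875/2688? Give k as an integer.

k = 6

obs 1: x=1/4 → posterior Inverse-Gamma(11/2, 377/32)
obs 2: x=-3 → posterior Inverse-Gamma(6, 441/32)
obs 3: x=0 → posterior Inverse-Gamma(13/2, 457/32)
obs 4: x=3 → posterior Inverse-Gamma(7, 713/32)
obs 5: x=1/4 → posterior Inverse-Gamma(15/2, 369/16)
obs 6: x=-7 → posterior Inverse-Gamma(8, 657/16)
obs 7: x=-1/2 → posterior Inverse-Gamma(17/2, 659/16)
obs 8: x=-1 → posterior Inverse-Gamma(9, 659/16)
obs 9: x=-1 → posterior Inverse-Gamma(19/2, 659/16)
obs 10: x=0 → posterior Inverse-Gamma(10, 667/16)
obs 11: x=8 → posterior Inverse-Gamma(21/2, 1315/16)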